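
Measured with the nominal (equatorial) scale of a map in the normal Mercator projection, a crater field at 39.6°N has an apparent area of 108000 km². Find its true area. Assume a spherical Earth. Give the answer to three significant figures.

For Mercator, h = k = sec φ (a conformal cylindrical projection has a single point scale, 1/cos φ).
Areal scale = k² = sec²φ = 1/cos²(39.6°) = 1/0.7705² = 1.684.
True area = apparent / (areal scale) = 108000 / 1.684 ≈ 64100 km².

64100 km²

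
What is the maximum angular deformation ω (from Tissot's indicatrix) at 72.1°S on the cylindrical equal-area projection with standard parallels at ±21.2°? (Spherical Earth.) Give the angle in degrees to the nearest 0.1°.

Cylindrical equal-area (φ₀ = 21.2°): h = cos φ / cos 21.2° along meridians, k = cos 21.2° / cos φ along parallels; h·k = 1.
At 72.1°: h = 0.3297, k = 3.033; principal scales a = 3.033, b = 0.3297.
sin(ω/2) = (a − b)/(a + b) = 2.704/3.363 = 0.8039, so ω = 2 arcsin(0.8039) ≈ 107.0°.

107.0°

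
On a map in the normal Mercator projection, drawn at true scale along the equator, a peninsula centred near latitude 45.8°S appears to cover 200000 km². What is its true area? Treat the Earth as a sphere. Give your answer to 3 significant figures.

97200 km²

For Mercator, h = k = sec φ (a conformal cylindrical projection has a single point scale, 1/cos φ).
Areal scale = k² = sec²φ = 1/cos²(45.8°) = 1/0.6972² = 2.057.
True area = apparent / (areal scale) = 200000 / 2.057 ≈ 97200 km².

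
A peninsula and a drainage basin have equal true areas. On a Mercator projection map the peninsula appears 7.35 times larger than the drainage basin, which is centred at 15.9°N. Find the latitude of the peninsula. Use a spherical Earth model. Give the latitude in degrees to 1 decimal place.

Mercator areal scale is sec²φ, so apparent-area ratio = sec²φ₁ / sec²φ₂ = cos²φ₂ / cos²φ₁.
cos²φ₂ / cos²φ₁ = 7.35  ⇒  cos φ₁ = cos 15.9° / √7.35 = 0.9617/2.711 = 0.3547.
φ₁ = arccos(0.3547) ≈ 69.2°.

69.2°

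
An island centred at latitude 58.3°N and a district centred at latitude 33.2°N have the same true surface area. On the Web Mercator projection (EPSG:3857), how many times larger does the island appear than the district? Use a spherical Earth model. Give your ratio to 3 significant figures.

Mercator is conformal with k = sec φ, so areal scale = k² = sec²φ.
At 58.3°: sec²(58.3°) = 1/0.5255² = 3.622.
At 33.2°: sec²(33.2°) = 1/0.8368² = 1.428.
Ratio = 3.622/1.428 = cos²(33.2°)/cos²(58.3°) ≈ 2.54.

2.54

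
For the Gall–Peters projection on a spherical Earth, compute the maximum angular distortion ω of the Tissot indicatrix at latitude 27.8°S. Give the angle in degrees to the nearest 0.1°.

Gall–Peters is a cylindrical equal-area projection with standard parallels at ±45°. Cylindrical equal-area (φ₀ = 45°): h = cos φ / cos 45° along meridians, k = cos 45° / cos φ along parallels; h·k = 1.
At 27.8°: h = 1.251, k = 0.7994; principal scales a = 1.251, b = 0.7994.
sin(ω/2) = (a − b)/(a + b) = 0.4516/2.050 = 0.2203, so ω = 2 arcsin(0.2203) ≈ 25.4°.

25.4°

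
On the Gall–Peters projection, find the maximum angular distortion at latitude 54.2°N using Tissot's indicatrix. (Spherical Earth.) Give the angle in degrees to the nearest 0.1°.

The Gall–Peters projection is cylindrical equal-area with φ₀ = 45°. A cylindrical equal-area projection with standard parallel φ₀ has meridian scale h = cos φ / cos φ₀ and parallel scale k = cos φ₀ / cos φ (so areas are preserved, h·k = 1).
At 54.2°: h = 0.8273, k = 1.209; principal scales a = 1.209, b = 0.8273.
sin(ω/2) = (a − b)/(a + b) = 0.3816/2.036 = 0.1874, so ω = 2 arcsin(0.1874) ≈ 21.6°.

21.6°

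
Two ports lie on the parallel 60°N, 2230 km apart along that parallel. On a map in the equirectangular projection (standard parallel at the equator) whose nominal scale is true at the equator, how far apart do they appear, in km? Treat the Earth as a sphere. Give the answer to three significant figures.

4460 km

In the plate carrée (x = Rλ, y = Rφ), meridians are true-scale (h = 1) and parallels are stretched by k = sec φ.
Along the parallel, k = sec 60° = 1/0.5000 = 2.000.
Map distance = 2230 × 2.000 ≈ 4460 km.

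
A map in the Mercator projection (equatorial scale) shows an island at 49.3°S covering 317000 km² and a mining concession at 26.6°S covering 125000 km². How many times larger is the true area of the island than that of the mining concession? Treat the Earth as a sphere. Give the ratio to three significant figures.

1.35

Mercator's areal exaggeration is sec²φ; hence true area = (apparent area) · cos²φ.
True area of island: 317000 × cos²(49.3°) = 317000 × 0.4252 = 134800 km².
True area of mining concession: 125000 × cos²(26.6°) = 125000 × 0.7995 = 99940 km².
Ratio = 134800 / 99940 ≈ 1.35.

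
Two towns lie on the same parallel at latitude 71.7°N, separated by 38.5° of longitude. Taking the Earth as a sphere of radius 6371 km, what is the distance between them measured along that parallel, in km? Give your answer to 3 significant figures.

Arc length along a parallel = R cos φ · Δλ (with Δλ in radians).
= 6371 × cos 71.7° × (38.5° × π/180) = 6371 × 0.3140 × 0.6720 ≈ 1340 km.

1340 km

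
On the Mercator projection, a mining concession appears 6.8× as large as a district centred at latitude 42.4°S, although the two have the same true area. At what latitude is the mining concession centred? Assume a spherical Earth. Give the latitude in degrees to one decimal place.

For equal true areas on Mercator, apparent areas scale as sec²φ, so the ratio is cos²φ₂ / cos²φ₁.
cos²φ₂ / cos²φ₁ = 6.8  ⇒  cos φ₁ = cos 42.4° / √6.8 = 0.7385/2.608 = 0.2832.
φ₁ = arccos(0.2832) ≈ 73.5°.

73.5°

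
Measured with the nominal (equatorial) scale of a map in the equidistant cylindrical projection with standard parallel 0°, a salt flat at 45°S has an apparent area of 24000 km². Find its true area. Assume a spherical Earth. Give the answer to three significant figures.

17000 km²

In the plate carrée (x = Rλ, y = Rφ), meridians are true-scale (h = 1) and parallels are stretched by k = sec φ.
Areal scale = h·k = 1 × sec φ; at 45°, h = 1.000, k = 1.414, so h·k = 1.414.
True area = apparent / (areal scale) = 24000 / 1.414 ≈ 17000 km².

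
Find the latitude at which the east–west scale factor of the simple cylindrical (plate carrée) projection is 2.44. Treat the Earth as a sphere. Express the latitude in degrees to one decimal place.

65.8°

Plate carrée: h = 1, k = sec φ along parallels.
sec φ = 2.44  ⇒  cos φ = 0.4098  ⇒  φ ≈ 65.8°.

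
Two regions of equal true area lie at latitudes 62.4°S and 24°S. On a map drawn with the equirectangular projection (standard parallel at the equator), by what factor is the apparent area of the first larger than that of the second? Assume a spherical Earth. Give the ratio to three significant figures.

For the equirectangular projection with φ₀ = 0 (plate carrée), h = 1 along meridians and k = sec φ along parallels.
Areal scale at 62.4°: h·k = 1.000 × 2.158 = 2.158.
Areal scale at 24°: h·k = 1.000 × 1.095 = 1.095.
Ratio = 2.158/1.095 ≈ 1.97.

1.97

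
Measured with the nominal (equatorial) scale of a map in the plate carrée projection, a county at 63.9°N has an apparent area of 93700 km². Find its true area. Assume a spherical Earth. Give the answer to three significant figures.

For the equirectangular projection with φ₀ = 0 (plate carrée), h = 1 along meridians and k = sec φ along parallels.
Areal scale = h·k = 1 × sec φ; at 63.9°, h = 1.000, k = 2.273, so h·k = 2.273.
True area = apparent / (areal scale) = 93700 / 2.273 ≈ 41200 km².

41200 km²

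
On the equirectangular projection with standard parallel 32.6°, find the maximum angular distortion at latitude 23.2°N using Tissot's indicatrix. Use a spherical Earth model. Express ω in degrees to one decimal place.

5.0°

The equidistant cylindrical projection with φ₀ = 32.6° has h = 1 (meridians true) and k = cos φ₀ / cos φ along parallels.
At 23.2°: h = 1.000, k = 0.9166; principal scales a = 1.000, b = 0.9166.
sin(ω/2) = (a − b)/(a + b) = 0.08343/1.917 = 0.04353, so ω = 2 arcsin(0.04353) ≈ 5.0°.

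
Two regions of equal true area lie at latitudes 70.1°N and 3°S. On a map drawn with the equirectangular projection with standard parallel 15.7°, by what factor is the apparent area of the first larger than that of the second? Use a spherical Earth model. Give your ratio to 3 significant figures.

2.93

With standard parallel φ₀ = 15.7°, the equirectangular projection gives x = Rλ cos φ₀, y = Rφ, so h = 1 and k = cos 15.7° / cos φ.
Areal scale at 70.1°: h·k = 1.000 × 2.828 = 2.828.
Areal scale at 3°: h·k = 1.000 × 0.9640 = 0.9640.
Ratio = 2.828/0.9640 ≈ 2.93.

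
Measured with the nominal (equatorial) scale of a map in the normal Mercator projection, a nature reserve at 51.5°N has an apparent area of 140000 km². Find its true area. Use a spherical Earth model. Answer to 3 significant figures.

For Mercator, h = k = sec φ (a conformal cylindrical projection has a single point scale, 1/cos φ).
Areal scale = k² = sec²φ = 1/cos²(51.5°) = 1/0.6225² = 2.580.
True area = apparent / (areal scale) = 140000 / 2.580 ≈ 54300 km².

54300 km²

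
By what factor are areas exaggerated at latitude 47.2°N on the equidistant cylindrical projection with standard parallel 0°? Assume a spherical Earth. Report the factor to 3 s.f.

1.47

Plate carrée maps x = Rλ, y = Rφ. The meridian scale is h = 1 and the parallel scale is k = 1/cos φ = sec φ.
Areal scale = h·k = 1 × sec φ; at 47.2°, h = 1.000, k = 1.472, so h·k = 1.472.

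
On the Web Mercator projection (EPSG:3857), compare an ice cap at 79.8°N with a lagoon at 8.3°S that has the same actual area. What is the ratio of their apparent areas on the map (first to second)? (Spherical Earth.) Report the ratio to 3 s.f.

Mercator areal scale is sec²φ.
At 79.8°: sec²(79.8°) = 1/0.1771² = 31.89.
At 8.3°: sec²(8.3°) = 1/0.9895² = 1.021.
Ratio = 31.89/1.021 = cos²(8.3°)/cos²(79.8°) ≈ 31.2.

31.2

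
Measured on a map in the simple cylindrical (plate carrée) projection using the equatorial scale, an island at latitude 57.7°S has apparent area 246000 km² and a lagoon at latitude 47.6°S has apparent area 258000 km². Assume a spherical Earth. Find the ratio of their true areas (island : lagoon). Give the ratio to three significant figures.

Plate carrée has h = 1 and k = sec φ, giving areal scale sec φ; true area = (apparent area) · cos φ.
True area of island: 246000 × cos(57.7°) = 246000 × 0.5344 = 131500 km².
True area of lagoon: 258000 × cos(47.6°) = 258000 × 0.6743 = 174000 km².
Ratio = 131500 / 174000 ≈ 0.756.

0.756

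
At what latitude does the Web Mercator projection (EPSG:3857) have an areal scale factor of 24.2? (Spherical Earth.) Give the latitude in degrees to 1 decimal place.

Mercator areal scale is sec²φ.
sec²φ = 24.2  ⇒  cos²φ = 0.04132  ⇒  cos φ = 0.2033.
φ = arccos(0.2033) ≈ 78.3°.

78.3°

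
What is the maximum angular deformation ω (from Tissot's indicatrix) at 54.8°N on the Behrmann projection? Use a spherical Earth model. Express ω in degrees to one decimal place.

45.4°

The Behrmann projection is cylindrical equal-area with φ₀ = 30°. A cylindrical equal-area projection with standard parallel φ₀ has meridian scale h = cos φ / cos φ₀ and parallel scale k = cos φ₀ / cos φ (so areas are preserved, h·k = 1).
At 54.8°: h = 0.6656, k = 1.502; principal scales a = 1.502, b = 0.6656.
sin(ω/2) = (a − b)/(a + b) = 0.8368/2.168 = 0.3860, so ω = 2 arcsin(0.3860) ≈ 45.4°.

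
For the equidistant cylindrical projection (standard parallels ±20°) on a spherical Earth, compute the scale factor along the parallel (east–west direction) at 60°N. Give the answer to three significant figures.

The equidistant cylindrical projection with φ₀ = 20° has h = 1 (meridians true) and k = cos φ₀ / cos φ along parallels.
k = cos 20° / cos 60° = 0.9397/0.5000 = 1.879.

1.88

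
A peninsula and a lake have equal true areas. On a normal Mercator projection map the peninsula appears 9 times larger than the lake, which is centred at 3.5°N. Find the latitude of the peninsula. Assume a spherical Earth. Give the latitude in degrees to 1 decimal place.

70.6°

On Mercator, (apparent₁)/(apparent₂) = sec²φ₁ / sec²φ₂ when true areas are equal.
cos²φ₂ / cos²φ₁ = 9  ⇒  cos φ₁ = cos 3.5° / √9 = 0.9981/3.000 = 0.3327.
φ₁ = arccos(0.3327) ≈ 70.6°.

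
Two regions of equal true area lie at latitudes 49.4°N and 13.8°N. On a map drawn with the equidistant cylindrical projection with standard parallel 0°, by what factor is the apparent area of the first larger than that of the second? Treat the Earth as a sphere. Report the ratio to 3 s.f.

1.49

In the plate carrée (x = Rλ, y = Rφ), meridians are true-scale (h = 1) and parallels are stretched by k = sec φ.
Areal scale at 49.4°: h·k = 1.000 × 1.537 = 1.537.
Areal scale at 13.8°: h·k = 1.000 × 1.030 = 1.030.
Ratio = 1.537/1.030 ≈ 1.49.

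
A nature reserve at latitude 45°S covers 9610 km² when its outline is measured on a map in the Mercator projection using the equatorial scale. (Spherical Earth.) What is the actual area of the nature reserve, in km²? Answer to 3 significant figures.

For Mercator, h = k = sec φ (a conformal cylindrical projection has a single point scale, 1/cos φ).
Areal scale = k² = sec²φ = 1/cos²(45°) = 1/0.7071² = 2.000.
True area = apparent / (areal scale) = 9610 / 2.000 ≈ 4810 km².

4810 km²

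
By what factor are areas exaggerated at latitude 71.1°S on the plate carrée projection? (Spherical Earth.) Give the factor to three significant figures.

3.09

For the equirectangular projection with φ₀ = 0 (plate carrée), h = 1 along meridians and k = sec φ along parallels.
Areal scale = h·k = 1 × sec φ; at 71.1°, h = 1.000, k = 3.087, so h·k = 3.087.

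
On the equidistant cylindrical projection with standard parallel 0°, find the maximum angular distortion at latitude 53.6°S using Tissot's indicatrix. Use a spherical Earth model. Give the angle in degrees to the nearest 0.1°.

For the equirectangular projection with φ₀ = 0 (plate carrée), h = 1 along meridians and k = sec φ along parallels.
At 53.6°: h = 1.000, k = 1.685; principal scales a = 1.685, b = 1.000.
sin(ω/2) = (a − b)/(a + b) = 0.6852/2.685 = 0.2552, so ω = 2 arcsin(0.2552) ≈ 29.6°.

29.6°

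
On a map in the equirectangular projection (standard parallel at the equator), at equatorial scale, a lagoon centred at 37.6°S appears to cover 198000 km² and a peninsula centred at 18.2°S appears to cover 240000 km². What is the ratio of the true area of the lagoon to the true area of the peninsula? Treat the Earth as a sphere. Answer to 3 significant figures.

On the plate carrée, areal scale = h·k = 1 × sec φ, so true area = apparent × cos φ.
True area of lagoon: 198000 × cos(37.6°) = 198000 × 0.7923 = 156900 km².
True area of peninsula: 240000 × cos(18.2°) = 240000 × 0.9500 = 228000 km².
Ratio = 156900 / 228000 ≈ 0.688.

0.688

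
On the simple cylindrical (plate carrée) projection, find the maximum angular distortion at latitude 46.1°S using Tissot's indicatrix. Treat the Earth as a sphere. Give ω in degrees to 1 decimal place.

Plate carrée maps x = Rλ, y = Rφ. The meridian scale is h = 1 and the parallel scale is k = 1/cos φ = sec φ.
At 46.1°: h = 1.000, k = 1.442; principal scales a = 1.442, b = 1.000.
sin(ω/2) = (a − b)/(a + b) = 0.4422/2.442 = 0.1811, so ω = 2 arcsin(0.1811) ≈ 20.9°.

20.9°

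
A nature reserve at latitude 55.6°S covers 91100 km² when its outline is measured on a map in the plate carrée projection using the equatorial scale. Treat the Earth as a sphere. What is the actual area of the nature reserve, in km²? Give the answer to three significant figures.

Plate carrée maps x = Rλ, y = Rφ. The meridian scale is h = 1 and the parallel scale is k = 1/cos φ = sec φ.
Areal scale = h·k = 1 × sec φ; at 55.6°, h = 1.000, k = 1.770, so h·k = 1.770.
True area = apparent / (areal scale) = 91100 / 1.770 ≈ 51500 km².

51500 km²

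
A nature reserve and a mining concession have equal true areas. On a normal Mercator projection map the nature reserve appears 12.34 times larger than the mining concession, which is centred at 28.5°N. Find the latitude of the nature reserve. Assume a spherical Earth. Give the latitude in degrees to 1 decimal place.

Mercator areal scale is sec²φ, so apparent-area ratio = sec²φ₁ / sec²φ₂ = cos²φ₂ / cos²φ₁.
cos²φ₂ / cos²φ₁ = 12.34  ⇒  cos φ₁ = cos 28.5° / √12.34 = 0.8788/3.513 = 0.2502.
φ₁ = arccos(0.2502) ≈ 75.5°.

75.5°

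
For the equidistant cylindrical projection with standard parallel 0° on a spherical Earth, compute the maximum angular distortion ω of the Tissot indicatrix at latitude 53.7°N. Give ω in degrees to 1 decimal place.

Plate carrée maps x = Rλ, y = Rφ. The meridian scale is h = 1 and the parallel scale is k = 1/cos φ = sec φ.
At 53.7°: h = 1.000, k = 1.689; principal scales a = 1.689, b = 1.000.
sin(ω/2) = (a − b)/(a + b) = 0.6892/2.689 = 0.2563, so ω = 2 arcsin(0.2563) ≈ 29.7°.

29.7°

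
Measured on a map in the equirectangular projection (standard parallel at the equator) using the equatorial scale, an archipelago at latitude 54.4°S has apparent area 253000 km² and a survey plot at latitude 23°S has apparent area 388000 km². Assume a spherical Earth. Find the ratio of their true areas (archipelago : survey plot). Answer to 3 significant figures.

On the plate carrée, areal scale = h·k = 1 × sec φ, so true area = apparent × cos φ.
True area of archipelago: 253000 × cos(54.4°) = 253000 × 0.5821 = 147300 km².
True area of survey plot: 388000 × cos(23°) = 388000 × 0.9205 = 357200 km².
Ratio = 147300 / 357200 ≈ 0.412.

0.412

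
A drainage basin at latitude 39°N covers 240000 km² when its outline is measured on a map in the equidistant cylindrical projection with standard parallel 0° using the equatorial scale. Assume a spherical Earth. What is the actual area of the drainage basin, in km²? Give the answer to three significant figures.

For the equirectangular projection with φ₀ = 0 (plate carrée), h = 1 along meridians and k = sec φ along parallels.
Areal scale = h·k = 1 × sec φ; at 39°, h = 1.000, k = 1.287, so h·k = 1.287.
True area = apparent / (areal scale) = 240000 / 1.287 ≈ 187000 km².

187000 km²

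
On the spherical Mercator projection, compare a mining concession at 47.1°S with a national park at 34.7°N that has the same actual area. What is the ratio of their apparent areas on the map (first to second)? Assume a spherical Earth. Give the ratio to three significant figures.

Mercator areal scale is sec²φ.
At 47.1°: sec²(47.1°) = 1/0.6807² = 2.158.
At 34.7°: sec²(34.7°) = 1/0.8221² = 1.479.
Ratio = 2.158/1.479 = cos²(34.7°)/cos²(47.1°) ≈ 1.46.

1.46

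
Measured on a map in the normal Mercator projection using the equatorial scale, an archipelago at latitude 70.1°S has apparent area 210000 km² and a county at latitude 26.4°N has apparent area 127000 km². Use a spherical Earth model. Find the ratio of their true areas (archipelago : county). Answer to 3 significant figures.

0.239

Since Mercator area scale is 1/cos²φ, the true area equals the apparent area multiplied by cos²φ.
True area of archipelago: 210000 × cos²(70.1°) = 210000 × 0.1159 = 24330 km².
True area of county: 127000 × cos²(26.4°) = 127000 × 0.8023 = 101900 km².
Ratio = 24330 / 101900 ≈ 0.239.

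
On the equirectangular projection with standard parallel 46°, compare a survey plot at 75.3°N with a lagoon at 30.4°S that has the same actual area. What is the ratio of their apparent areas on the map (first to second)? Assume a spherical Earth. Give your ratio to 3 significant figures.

3.40

In the equirectangular projection with standard parallel φ₀ = 46° (x = Rλ cos φ₀, y = Rφ), meridians are true-scale (h = 1) and the parallel scale is k = cos φ₀ / cos φ.
Areal scale at 75.3°: h·k = 1.000 × 2.737 = 2.737.
Areal scale at 30.4°: h·k = 1.000 × 0.8054 = 0.8054.
Ratio = 2.737/0.8054 ≈ 3.40.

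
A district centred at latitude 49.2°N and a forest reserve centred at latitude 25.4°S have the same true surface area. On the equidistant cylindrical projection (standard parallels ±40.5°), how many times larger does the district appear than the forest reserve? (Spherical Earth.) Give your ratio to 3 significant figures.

The equidistant cylindrical projection with φ₀ = 40.5° has h = 1 (meridians true) and k = cos φ₀ / cos φ along parallels.
Areal scale at 49.2°: h·k = 1.000 × 1.164 = 1.164.
Areal scale at 25.4°: h·k = 1.000 × 0.8418 = 0.8418.
Ratio = 1.164/0.8418 ≈ 1.38.

1.38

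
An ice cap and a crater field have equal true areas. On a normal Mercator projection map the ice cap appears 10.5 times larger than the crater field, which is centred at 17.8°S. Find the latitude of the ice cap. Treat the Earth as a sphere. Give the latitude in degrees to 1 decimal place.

On Mercator, (apparent₁)/(apparent₂) = sec²φ₁ / sec²φ₂ when true areas are equal.
cos²φ₂ / cos²φ₁ = 10.5  ⇒  cos φ₁ = cos 17.8° / √10.5 = 0.9521/3.240 = 0.2938.
φ₁ = arccos(0.2938) ≈ 72.9°.

72.9°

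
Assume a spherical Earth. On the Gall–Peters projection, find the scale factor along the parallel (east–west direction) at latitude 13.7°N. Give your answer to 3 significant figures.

0.728

The Gall–Peters projection is cylindrical equal-area with φ₀ = 45°. For cylindrical equal-area with standard parallel φ₀, h = cos φ / cos φ₀ and k = cos φ₀ / cos φ, so h·k = 1.
k = cos 45° / cos 13.7° = 0.7071/0.9715 = 0.7278.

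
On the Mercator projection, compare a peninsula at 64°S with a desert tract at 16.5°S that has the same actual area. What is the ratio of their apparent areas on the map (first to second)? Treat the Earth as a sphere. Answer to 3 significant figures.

Mercator areal scale is sec²φ.
At 64°: sec²(64°) = 1/0.4384² = 5.204.
At 16.5°: sec²(16.5°) = 1/0.9588² = 1.088.
Ratio = 5.204/1.088 = cos²(16.5°)/cos²(64°) ≈ 4.78.

4.78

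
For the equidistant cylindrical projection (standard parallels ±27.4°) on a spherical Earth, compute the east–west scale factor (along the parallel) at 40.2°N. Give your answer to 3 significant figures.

1.16

In the equirectangular projection with standard parallel φ₀ = 27.4° (x = Rλ cos φ₀, y = Rφ), meridians are true-scale (h = 1) and the parallel scale is k = cos φ₀ / cos φ.
k = cos 27.4° / cos 40.2° = 0.8878/0.7638 = 1.162.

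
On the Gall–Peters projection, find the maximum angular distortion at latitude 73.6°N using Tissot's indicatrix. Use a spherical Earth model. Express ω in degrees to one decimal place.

92.9°

The Gall–Peters projection is cylindrical equal-area with φ₀ = 45°. For cylindrical equal-area with standard parallel φ₀, h = cos φ / cos φ₀ and k = cos φ₀ / cos φ, so h·k = 1.
At 73.6°: h = 0.3993, k = 2.504; principal scales a = 2.504, b = 0.3993.
sin(ω/2) = (a − b)/(a + b) = 2.105/2.904 = 0.7250, so ω = 2 arcsin(0.7250) ≈ 92.9°.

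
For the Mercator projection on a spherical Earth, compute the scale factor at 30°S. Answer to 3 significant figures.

1.15

For Mercator, h = k = sec φ (a conformal cylindrical projection has a single point scale, 1/cos φ).
k = 1/cos 30° = 1/0.8660 = 1.155.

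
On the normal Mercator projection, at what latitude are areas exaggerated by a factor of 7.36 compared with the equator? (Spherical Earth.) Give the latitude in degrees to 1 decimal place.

68.4°

Mercator areal scale is sec²φ.
sec²φ = 7.36  ⇒  cos²φ = 0.1359  ⇒  cos φ = 0.3686.
φ = arccos(0.3686) ≈ 68.4°.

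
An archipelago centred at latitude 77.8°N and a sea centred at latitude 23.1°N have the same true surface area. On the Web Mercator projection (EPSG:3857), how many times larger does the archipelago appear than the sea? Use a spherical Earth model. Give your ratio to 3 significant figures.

Mercator areal scale is sec²φ.
At 77.8°: sec²(77.8°) = 1/0.2113² = 22.39.
At 23.1°: sec²(23.1°) = 1/0.9198² = 1.182.
Ratio = 22.39/1.182 = cos²(23.1°)/cos²(77.8°) ≈ 18.9.

18.9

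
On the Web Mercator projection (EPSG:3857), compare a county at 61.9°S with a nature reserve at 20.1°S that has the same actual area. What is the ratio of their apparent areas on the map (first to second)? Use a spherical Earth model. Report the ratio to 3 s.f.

Mercator is conformal with k = sec φ, so areal scale = k² = sec²φ.
At 61.9°: sec²(61.9°) = 1/0.4710² = 4.508.
At 20.1°: sec²(20.1°) = 1/0.9391² = 1.134.
Ratio = 4.508/1.134 = cos²(20.1°)/cos²(61.9°) ≈ 3.98.

3.98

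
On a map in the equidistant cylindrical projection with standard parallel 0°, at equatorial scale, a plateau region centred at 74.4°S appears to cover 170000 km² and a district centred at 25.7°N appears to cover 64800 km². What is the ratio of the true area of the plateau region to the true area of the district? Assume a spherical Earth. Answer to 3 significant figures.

On the plate carrée, areal scale = h·k = 1 × sec φ, so true area = apparent × cos φ.
True area of plateau region: 170000 × cos(74.4°) = 170000 × 0.2689 = 45720 km².
True area of district: 64800 × cos(25.7°) = 64800 × 0.9011 = 58390 km².
Ratio = 45720 / 58390 ≈ 0.783.

0.783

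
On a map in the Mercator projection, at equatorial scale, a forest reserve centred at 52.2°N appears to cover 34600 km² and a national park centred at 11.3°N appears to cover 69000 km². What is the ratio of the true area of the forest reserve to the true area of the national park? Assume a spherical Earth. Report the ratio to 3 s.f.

On Mercator the areal scale is sec²φ, so true area = apparent × cos²φ.
True area of forest reserve: 34600 × cos²(52.2°) = 34600 × 0.3757 = 13000 km².
True area of national park: 69000 × cos²(11.3°) = 69000 × 0.9616 = 66350 km².
Ratio = 13000 / 66350 ≈ 0.196.

0.196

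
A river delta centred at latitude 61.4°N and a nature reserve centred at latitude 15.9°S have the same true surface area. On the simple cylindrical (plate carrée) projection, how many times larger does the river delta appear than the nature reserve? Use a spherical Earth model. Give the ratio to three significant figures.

For the equirectangular projection with φ₀ = 0 (plate carrée), h = 1 along meridians and k = sec φ along parallels.
Areal scale at 61.4°: h·k = 1.000 × 2.089 = 2.089.
Areal scale at 15.9°: h·k = 1.000 × 1.040 = 1.040.
Ratio = 2.089/1.040 ≈ 2.01.

2.01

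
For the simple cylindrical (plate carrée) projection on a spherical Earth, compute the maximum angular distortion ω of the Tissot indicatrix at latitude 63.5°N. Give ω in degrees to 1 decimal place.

45.0°

For the equirectangular projection with φ₀ = 0 (plate carrée), h = 1 along meridians and k = sec φ along parallels.
At 63.5°: h = 1.000, k = 2.241; principal scales a = 2.241, b = 1.000.
sin(ω/2) = (a − b)/(a + b) = 1.241/3.241 = 0.3829, so ω = 2 arcsin(0.3829) ≈ 45.0°.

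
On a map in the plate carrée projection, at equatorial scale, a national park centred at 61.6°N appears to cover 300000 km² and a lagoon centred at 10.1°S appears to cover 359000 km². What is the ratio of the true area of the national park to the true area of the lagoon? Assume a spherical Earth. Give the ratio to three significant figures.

0.404

Plate carrée has h = 1 and k = sec φ, giving areal scale sec φ; true area = (apparent area) · cos φ.
True area of national park: 300000 × cos(61.6°) = 300000 × 0.4756 = 142700 km².
True area of lagoon: 359000 × cos(10.1°) = 359000 × 0.9845 = 353400 km².
Ratio = 142700 / 353400 ≈ 0.404.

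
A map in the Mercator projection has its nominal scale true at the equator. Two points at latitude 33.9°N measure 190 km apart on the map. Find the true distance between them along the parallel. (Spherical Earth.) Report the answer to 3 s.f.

158 km

Mercator is conformal, so the point scale is isotropic: h = k = sec φ = 1/cos φ.
Along the parallel at 33.9°, map distances are exaggerated by k = sec 33.9° = 1.205.
True distance = 190 / 1.205 = 190 × cos 33.9° ≈ 158 km.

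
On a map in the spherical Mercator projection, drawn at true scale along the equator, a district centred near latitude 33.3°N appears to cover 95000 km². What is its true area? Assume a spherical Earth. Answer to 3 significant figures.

The Mercator projection is conformal; its linear scale factor is the same in every direction and equals sec φ = 1/cos φ.
Areal scale = k² = sec²φ = 1/cos²(33.3°) = 1/0.8358² = 1.431.
True area = apparent / (areal scale) = 95000 / 1.431 ≈ 66400 km².

66400 km²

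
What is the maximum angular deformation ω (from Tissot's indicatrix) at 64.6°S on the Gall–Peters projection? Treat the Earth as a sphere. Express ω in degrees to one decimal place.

The Gall–Peters projection is cylindrical equal-area with φ₀ = 45°. A cylindrical equal-area projection with standard parallel φ₀ has meridian scale h = cos φ / cos φ₀ and parallel scale k = cos φ₀ / cos φ (so areas are preserved, h·k = 1).
At 64.6°: h = 0.6066, k = 1.649; principal scales a = 1.649, b = 0.6066.
sin(ω/2) = (a − b)/(a + b) = 1.042/2.255 = 0.4620, so ω = 2 arcsin(0.4620) ≈ 55.0°.

55.0°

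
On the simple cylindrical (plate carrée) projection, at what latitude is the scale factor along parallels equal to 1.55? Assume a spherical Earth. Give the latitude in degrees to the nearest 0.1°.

Plate carrée: h = 1, k = sec φ along parallels.
sec φ = 1.55  ⇒  cos φ = 0.6452  ⇒  φ ≈ 49.8°.

49.8°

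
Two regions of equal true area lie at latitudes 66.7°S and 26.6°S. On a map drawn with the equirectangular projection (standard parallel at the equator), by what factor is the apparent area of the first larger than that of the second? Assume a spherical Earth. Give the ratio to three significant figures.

2.26

Plate carrée maps x = Rλ, y = Rφ. The meridian scale is h = 1 and the parallel scale is k = 1/cos φ = sec φ.
Areal scale at 66.7°: h·k = 1.000 × 2.528 = 2.528.
Areal scale at 26.6°: h·k = 1.000 × 1.118 = 1.118.
Ratio = 2.528/1.118 ≈ 2.26.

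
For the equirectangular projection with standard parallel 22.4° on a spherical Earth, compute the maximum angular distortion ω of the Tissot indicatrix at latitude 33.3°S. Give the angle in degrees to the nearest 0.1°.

5.8°

The equidistant cylindrical projection with φ₀ = 22.4° has h = 1 (meridians true) and k = cos φ₀ / cos φ along parallels.
At 33.3°: h = 1.000, k = 1.106; principal scales a = 1.106, b = 1.000.
sin(ω/2) = (a − b)/(a + b) = 0.1062/2.106 = 0.05041, so ω = 2 arcsin(0.05041) ≈ 5.8°.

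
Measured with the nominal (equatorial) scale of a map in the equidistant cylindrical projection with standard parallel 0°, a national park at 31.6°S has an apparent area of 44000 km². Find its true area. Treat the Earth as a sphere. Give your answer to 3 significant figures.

37500 km²

In the plate carrée (x = Rλ, y = Rφ), meridians are true-scale (h = 1) and parallels are stretched by k = sec φ.
Areal scale = h·k = 1 × sec φ; at 31.6°, h = 1.000, k = 1.174, so h·k = 1.174.
True area = apparent / (areal scale) = 44000 / 1.174 ≈ 37500 km².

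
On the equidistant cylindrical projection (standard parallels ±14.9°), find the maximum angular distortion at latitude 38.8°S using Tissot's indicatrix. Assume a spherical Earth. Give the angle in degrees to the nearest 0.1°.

With standard parallel φ₀ = 14.9°, the equirectangular projection gives x = Rλ cos φ₀, y = Rφ, so h = 1 and k = cos 14.9° / cos φ.
At 38.8°: h = 1.000, k = 1.240; principal scales a = 1.240, b = 1.000.
sin(ω/2) = (a − b)/(a + b) = 0.2400/2.240 = 0.1071, so ω = 2 arcsin(0.1071) ≈ 12.3°.

12.3°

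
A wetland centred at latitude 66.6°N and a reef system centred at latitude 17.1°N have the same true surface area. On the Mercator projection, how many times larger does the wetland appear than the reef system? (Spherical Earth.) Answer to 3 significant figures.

On Mercator, area is exaggerated by sec²φ = 1/cos²φ.
At 66.6°: sec²(66.6°) = 1/0.3971² = 6.340.
At 17.1°: sec²(17.1°) = 1/0.9558² = 1.095.
Ratio = 6.340/1.095 = cos²(17.1°)/cos²(66.6°) ≈ 5.79.

5.79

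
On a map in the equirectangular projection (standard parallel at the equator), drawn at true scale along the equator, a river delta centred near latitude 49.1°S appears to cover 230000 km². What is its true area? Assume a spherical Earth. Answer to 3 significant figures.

Plate carrée maps x = Rλ, y = Rφ. The meridian scale is h = 1 and the parallel scale is k = 1/cos φ = sec φ.
Areal scale = h·k = 1 × sec φ; at 49.1°, h = 1.000, k = 1.527, so h·k = 1.527.
True area = apparent / (areal scale) = 230000 / 1.527 ≈ 151000 km².

151000 km²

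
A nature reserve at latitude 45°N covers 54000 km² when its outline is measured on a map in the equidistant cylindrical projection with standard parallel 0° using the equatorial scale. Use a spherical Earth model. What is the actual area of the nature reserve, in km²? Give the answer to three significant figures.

In the plate carrée (x = Rλ, y = Rφ), meridians are true-scale (h = 1) and parallels are stretched by k = sec φ.
Areal scale = h·k = 1 × sec φ; at 45°, h = 1.000, k = 1.414, so h·k = 1.414.
True area = apparent / (areal scale) = 54000 / 1.414 ≈ 38200 km².

38200 km²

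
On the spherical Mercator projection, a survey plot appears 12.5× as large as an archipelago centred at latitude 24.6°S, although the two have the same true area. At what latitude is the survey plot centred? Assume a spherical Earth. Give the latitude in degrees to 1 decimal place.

75.1°

For equal true areas on Mercator, apparent areas scale as sec²φ, so the ratio is cos²φ₂ / cos²φ₁.
cos²φ₂ / cos²φ₁ = 12.5  ⇒  cos φ₁ = cos 24.6° / √12.5 = 0.9092/3.536 = 0.2572.
φ₁ = arccos(0.2572) ≈ 75.1°.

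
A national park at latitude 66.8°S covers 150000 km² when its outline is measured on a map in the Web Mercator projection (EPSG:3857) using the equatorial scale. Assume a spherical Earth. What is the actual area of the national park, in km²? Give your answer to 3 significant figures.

For Mercator, h = k = sec φ (a conformal cylindrical projection has a single point scale, 1/cos φ).
Areal scale = k² = sec²φ = 1/cos²(66.8°) = 1/0.3939² = 6.444.
True area = apparent / (areal scale) = 150000 / 6.444 ≈ 23300 km².

23300 km²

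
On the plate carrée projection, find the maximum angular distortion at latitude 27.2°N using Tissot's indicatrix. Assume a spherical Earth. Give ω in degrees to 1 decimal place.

In the plate carrée (x = Rλ, y = Rφ), meridians are true-scale (h = 1) and parallels are stretched by k = sec φ.
At 27.2°: h = 1.000, k = 1.124; principal scales a = 1.124, b = 1.000.
sin(ω/2) = (a − b)/(a + b) = 0.1243/2.124 = 0.05853, so ω = 2 arcsin(0.05853) ≈ 6.7°.

6.7°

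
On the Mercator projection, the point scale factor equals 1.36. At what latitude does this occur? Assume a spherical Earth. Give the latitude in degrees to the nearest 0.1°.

42.7°

Mercator scale is k = sec φ = 1/cos φ.
1/cos φ = 1.36  ⇒  cos φ = 0.7353  ⇒  φ = arccos(0.7353) ≈ 42.7°.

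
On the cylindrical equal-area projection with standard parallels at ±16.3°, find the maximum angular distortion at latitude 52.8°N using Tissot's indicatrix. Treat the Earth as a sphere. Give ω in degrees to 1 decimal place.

51.2°

A cylindrical equal-area projection with standard parallel φ₀ has meridian scale h = cos φ / cos φ₀ and parallel scale k = cos φ₀ / cos φ (so areas are preserved, h·k = 1).
At 52.8°: h = 0.6299, k = 1.588; principal scales a = 1.588, b = 0.6299.
sin(ω/2) = (a − b)/(a + b) = 0.9576/2.217 = 0.4318, so ω = 2 arcsin(0.4318) ≈ 51.2°.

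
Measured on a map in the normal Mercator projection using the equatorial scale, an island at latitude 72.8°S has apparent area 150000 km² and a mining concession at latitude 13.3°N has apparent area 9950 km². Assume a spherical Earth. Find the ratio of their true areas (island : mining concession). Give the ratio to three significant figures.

Mercator's areal exaggeration is sec²φ; hence true area = (apparent area) · cos²φ.
True area of island: 150000 × cos²(72.8°) = 150000 × 0.08744 = 13120 km².
True area of mining concession: 9950 × cos²(13.3°) = 9950 × 0.9471 = 9423 km².
Ratio = 13120 / 9423 ≈ 1.39.

1.39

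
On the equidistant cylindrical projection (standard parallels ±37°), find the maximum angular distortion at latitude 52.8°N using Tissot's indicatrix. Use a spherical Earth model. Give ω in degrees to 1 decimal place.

15.9°

The equidistant cylindrical projection with φ₀ = 37° has h = 1 (meridians true) and k = cos φ₀ / cos φ along parallels.
At 52.8°: h = 1.000, k = 1.321; principal scales a = 1.321, b = 1.000.
sin(ω/2) = (a − b)/(a + b) = 0.3209/2.321 = 0.1383, so ω = 2 arcsin(0.1383) ≈ 15.9°.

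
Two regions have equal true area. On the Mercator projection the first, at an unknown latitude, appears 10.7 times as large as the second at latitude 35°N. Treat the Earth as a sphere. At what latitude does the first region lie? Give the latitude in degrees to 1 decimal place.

On Mercator, (apparent₁)/(apparent₂) = sec²φ₁ / sec²φ₂ when true areas are equal.
cos²φ₂ / cos²φ₁ = 10.7  ⇒  cos φ₁ = cos 35° / √10.7 = 0.8192/3.271 = 0.2504.
φ₁ = arccos(0.2504) ≈ 75.5°.

75.5°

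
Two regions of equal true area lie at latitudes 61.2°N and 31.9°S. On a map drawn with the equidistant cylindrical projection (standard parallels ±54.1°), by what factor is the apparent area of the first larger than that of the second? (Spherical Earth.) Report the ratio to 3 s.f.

The equidistant cylindrical projection with φ₀ = 54.1° has h = 1 (meridians true) and k = cos φ₀ / cos φ along parallels.
Areal scale at 61.2°: h·k = 1.000 × 1.217 = 1.217.
Areal scale at 31.9°: h·k = 1.000 × 0.6907 = 0.6907.
Ratio = 1.217/0.6907 ≈ 1.76.

1.76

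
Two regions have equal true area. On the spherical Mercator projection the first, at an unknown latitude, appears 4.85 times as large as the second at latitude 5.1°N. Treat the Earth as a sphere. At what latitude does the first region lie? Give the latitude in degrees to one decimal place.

63.1°

Mercator areal scale is sec²φ, so apparent-area ratio = sec²φ₁ / sec²φ₂ = cos²φ₂ / cos²φ₁.
cos²φ₂ / cos²φ₁ = 4.85  ⇒  cos φ₁ = cos 5.1° / √4.85 = 0.9960/2.202 = 0.4523.
φ₁ = arccos(0.4523) ≈ 63.1°.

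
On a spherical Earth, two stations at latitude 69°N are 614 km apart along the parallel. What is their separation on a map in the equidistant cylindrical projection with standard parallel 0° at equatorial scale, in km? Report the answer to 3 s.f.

1710 km

Plate carrée maps x = Rλ, y = Rφ. The meridian scale is h = 1 and the parallel scale is k = 1/cos φ = sec φ.
Along the parallel, k = sec 69° = 1/0.3584 = 2.790.
Map distance = 614 × 2.790 ≈ 1710 km.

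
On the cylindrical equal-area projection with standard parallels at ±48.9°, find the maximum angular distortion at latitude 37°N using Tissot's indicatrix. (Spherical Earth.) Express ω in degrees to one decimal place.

22.2°

Cylindrical equal-area (φ₀ = 48.9°): h = cos φ / cos 48.9° along meridians, k = cos 48.9° / cos φ along parallels; h·k = 1.
At 37°: h = 1.215, k = 0.8231; principal scales a = 1.215, b = 0.8231.
sin(ω/2) = (a − b)/(a + b) = 0.3918/2.038 = 0.1922, so ω = 2 arcsin(0.1922) ≈ 22.2°.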